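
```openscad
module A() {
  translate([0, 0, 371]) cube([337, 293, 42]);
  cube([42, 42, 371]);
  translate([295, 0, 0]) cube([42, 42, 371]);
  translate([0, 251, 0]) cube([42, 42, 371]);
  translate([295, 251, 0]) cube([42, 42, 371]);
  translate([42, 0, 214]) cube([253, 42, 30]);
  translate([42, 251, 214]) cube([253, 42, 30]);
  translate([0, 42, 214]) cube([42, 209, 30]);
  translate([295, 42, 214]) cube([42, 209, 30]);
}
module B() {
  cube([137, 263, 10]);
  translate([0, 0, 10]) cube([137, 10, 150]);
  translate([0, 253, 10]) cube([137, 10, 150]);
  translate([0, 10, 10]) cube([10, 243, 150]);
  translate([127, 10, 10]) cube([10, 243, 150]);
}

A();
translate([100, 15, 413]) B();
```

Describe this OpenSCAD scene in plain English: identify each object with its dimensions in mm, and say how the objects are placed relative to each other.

A is a four-legged stool. The seat is 337×293 mm, 42 mm thick, top at z = 413 mm. It stands on four square legs, each 42×42 mm in cross-section, from z = 0 to the seat underside, each flush with a corner of the seat. Four stretchers, 42 mm wide and 30 mm tall, connect adjacent legs with their undersides at z = 214 mm, each running between the inner faces of the legs it joins and aligned with the legs' outer faces on the other axis.

B is an open storage box with external size 137×263×160 mm and wall thickness 10 mm (the base is also 10 mm thick). The base covers the whole footprint; the four walls stand on the base, with the y-facing walls full-width and the x-facing walls fitting between their inner faces.

The open box is on top of the stool, centred.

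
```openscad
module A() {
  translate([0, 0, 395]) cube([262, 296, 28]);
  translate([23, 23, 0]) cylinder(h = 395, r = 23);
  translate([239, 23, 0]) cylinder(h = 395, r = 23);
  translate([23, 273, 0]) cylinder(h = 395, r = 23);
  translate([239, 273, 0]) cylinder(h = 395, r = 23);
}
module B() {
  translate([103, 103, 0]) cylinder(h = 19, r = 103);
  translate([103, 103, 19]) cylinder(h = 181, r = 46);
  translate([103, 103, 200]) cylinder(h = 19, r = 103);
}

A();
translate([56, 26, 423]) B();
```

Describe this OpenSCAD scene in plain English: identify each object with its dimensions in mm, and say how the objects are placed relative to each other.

A is a four-legged stool. The seat is a 262×296×28 mm slab whose top surface is at z = 423 mm; four round legs, each 46 mm in diameter, run from the floor (z = 0) to the underside of the seat, each leg's axis is inset half a diameter from the nearest pair of seat edges (so the leg's bounding box is flush with the corner).

B is a spool: two coaxial disc flanges of radius 103 mm and thickness 19 mm, joined by a core cylinder of radius 46 mm and height 181 mm. The lower flange rests on z = 0 and the three cylinders share a vertical axis.

The spool is on top of the stool.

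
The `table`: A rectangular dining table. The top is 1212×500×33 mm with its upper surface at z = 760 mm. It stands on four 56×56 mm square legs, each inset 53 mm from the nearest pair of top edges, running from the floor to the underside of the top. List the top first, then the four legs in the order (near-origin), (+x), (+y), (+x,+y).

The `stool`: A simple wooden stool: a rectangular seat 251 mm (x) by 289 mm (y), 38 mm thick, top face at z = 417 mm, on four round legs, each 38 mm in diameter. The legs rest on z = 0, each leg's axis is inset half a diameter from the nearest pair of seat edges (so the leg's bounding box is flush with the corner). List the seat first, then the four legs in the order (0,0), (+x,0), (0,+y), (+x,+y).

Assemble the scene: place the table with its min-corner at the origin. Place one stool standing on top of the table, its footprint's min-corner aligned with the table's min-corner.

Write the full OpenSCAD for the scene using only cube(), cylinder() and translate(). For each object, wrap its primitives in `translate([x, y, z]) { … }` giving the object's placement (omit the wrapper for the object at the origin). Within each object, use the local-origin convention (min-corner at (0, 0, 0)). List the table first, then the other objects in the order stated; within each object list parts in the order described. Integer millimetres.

translate([0, 0, 727]) cube([1212, 500, 33]);
translate([53, 53, 0]) cube([56, 56, 727]);
translate([1103, 53, 0]) cube([56, 56, 727]);
translate([53, 391, 0]) cube([56, 56, 727]);
translate([1103, 391, 0]) cube([56, 56, 727]);
translate([0, 0, 760]) {
  translate([0, 0, 379]) cube([251, 289, 38]);
  translate([19, 19, 0]) cylinder(h = 379, r = 19);
  translate([232, 19, 0]) cylinder(h = 379, r = 19);
  translate([19, 270, 0]) cylinder(h = 379, r = 19);
  translate([232, 270, 0]) cylinder(h = 379, r = 19);
}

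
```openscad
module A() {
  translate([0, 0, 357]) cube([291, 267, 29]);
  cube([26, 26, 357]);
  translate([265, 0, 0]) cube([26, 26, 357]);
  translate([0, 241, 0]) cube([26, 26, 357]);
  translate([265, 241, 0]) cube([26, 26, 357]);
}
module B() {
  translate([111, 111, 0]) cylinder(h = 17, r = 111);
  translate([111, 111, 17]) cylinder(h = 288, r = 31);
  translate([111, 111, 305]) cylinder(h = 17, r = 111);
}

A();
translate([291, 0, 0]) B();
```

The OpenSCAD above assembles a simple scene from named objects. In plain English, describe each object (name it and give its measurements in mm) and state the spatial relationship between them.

A is a simple wooden stool: a rectangular seat 291 mm (x) by 267 mm (y), 29 mm thick, top face at z = 386 mm, on four square legs, each 26×26 mm in cross-section. The legs rest on z = 0, each flush with a corner of the seat.

B is a spool: two coaxial disc flanges of radius 111 mm and thickness 17 mm, joined by a core cylinder of radius 31 mm and height 288 mm. The lower flange rests on z = 0 and the three cylinders share a vertical axis.

The spool is against the stool's +x side, with their −y faces flush.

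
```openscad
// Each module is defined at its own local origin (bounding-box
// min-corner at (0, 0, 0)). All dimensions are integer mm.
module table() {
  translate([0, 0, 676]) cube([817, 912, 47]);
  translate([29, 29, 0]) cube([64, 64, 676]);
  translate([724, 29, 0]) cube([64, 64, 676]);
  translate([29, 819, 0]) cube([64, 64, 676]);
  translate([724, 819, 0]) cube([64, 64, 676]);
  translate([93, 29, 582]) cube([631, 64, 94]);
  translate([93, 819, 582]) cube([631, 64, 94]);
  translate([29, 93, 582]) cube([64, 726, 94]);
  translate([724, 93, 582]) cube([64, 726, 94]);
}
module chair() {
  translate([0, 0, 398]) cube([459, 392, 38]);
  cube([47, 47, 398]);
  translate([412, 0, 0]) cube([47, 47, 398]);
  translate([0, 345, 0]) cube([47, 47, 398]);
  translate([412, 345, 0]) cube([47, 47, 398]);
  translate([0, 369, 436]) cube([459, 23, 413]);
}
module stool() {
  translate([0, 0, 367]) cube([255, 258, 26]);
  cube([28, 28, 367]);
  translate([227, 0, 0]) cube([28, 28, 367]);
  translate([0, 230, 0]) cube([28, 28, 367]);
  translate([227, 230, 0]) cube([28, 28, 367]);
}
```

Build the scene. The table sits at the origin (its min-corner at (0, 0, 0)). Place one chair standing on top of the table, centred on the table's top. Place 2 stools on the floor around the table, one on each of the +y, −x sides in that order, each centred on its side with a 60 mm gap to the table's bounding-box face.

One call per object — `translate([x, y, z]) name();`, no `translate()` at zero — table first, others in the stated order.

table();
translate([179, 260, 723]) chair();
translate([281, 972, 0]) stool();
translate([-315, 327, 0]) stool();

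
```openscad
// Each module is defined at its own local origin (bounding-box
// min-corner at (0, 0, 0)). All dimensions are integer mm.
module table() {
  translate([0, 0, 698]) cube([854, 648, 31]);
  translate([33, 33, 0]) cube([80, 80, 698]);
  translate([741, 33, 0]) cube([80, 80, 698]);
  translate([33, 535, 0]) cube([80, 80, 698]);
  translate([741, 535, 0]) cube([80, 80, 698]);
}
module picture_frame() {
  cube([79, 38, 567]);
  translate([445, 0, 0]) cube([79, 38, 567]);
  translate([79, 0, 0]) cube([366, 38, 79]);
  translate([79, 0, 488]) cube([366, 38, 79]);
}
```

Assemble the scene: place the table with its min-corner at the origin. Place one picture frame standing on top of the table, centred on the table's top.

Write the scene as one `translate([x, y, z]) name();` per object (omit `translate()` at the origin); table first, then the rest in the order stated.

table();
translate([165, 305, 729]) picture_frame();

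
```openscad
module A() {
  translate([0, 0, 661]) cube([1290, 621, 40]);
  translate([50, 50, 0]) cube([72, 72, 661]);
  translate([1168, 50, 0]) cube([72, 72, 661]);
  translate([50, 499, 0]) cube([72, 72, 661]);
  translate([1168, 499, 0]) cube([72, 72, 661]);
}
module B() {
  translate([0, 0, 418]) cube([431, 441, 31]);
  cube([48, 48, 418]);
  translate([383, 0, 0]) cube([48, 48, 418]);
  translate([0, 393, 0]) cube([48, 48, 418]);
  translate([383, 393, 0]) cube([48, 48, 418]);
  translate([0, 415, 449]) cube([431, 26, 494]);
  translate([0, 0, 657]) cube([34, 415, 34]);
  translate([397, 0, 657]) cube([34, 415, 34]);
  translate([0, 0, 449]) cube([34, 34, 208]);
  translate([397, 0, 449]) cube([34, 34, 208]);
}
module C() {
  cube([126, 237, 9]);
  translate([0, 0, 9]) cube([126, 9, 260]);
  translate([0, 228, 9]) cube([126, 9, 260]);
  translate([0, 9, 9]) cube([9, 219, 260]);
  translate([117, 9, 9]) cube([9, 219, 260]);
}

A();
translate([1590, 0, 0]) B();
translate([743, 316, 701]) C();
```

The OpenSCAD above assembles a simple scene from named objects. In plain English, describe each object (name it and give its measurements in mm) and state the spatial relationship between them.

A is a table with a 1290×621 mm rectangular top, 40 mm thick, top surface at z = 701 mm, supported by four 72×72 mm square legs, each inset 50 mm from the nearest pair of top edges, running from the floor.

B is a chair: 431×441 mm seat, 31 mm thick, top at z = 449 mm, on four 48 mm square corner legs flush with the seat edges. A 26 mm thick backrest slab spans the full seat width, extending 494 mm above the seat top, its back face flush with the seat's +y edge. Two armrests of 34×34 mm section run along each side from the seat's front edge to the front of the backrest, top faces 242 mm above the seat top and outer faces flush with the seat's x-edges; a 34×34 mm post under the front of each armrest stands on the seat at the front corner.

C is an open storage box with external size 126×237×269 mm and wall thickness 9 mm (the base is also 9 mm thick). The base covers the whole footprint; the four walls stand on the base, with the y-facing walls full-width and the x-facing walls fitting between their inner faces.

The chair is on the floor beside the table on its +x side. The open box is on top of the table.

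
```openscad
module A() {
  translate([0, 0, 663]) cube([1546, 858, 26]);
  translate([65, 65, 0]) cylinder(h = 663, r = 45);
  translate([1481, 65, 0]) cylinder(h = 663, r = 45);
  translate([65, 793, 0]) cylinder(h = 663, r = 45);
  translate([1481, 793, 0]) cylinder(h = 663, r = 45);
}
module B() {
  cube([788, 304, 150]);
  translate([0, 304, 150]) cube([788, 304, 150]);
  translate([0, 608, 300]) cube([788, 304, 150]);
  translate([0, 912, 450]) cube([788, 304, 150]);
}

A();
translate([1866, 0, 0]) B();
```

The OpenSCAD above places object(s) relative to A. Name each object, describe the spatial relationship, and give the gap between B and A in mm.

A is a table. B is a staircase. The staircase is on the floor beside the table on its +x side. The gap between the staircase and the table is 320 mm.

The staircase's nearest face is 320 mm from the table's +x face.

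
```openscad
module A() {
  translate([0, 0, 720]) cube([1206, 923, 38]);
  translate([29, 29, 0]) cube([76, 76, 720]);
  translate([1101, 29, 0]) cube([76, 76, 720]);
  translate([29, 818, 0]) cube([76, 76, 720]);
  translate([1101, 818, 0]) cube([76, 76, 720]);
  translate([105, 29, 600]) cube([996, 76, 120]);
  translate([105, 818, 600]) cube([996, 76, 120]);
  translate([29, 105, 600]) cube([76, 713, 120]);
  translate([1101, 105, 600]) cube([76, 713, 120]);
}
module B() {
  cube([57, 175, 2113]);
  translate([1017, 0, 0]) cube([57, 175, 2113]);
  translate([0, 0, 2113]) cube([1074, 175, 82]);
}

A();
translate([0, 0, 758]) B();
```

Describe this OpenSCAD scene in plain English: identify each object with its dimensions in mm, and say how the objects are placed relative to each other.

A is a table: top 1206 mm (x) × 923 mm (y), 38 mm thick, upper face at z = 758 mm, on four 76×76 mm square legs, each inset 29 mm from the nearest pair of top edges, running from z = 0 to the bottom of the top. Four apron rails, 76 mm thick and 120 mm tall, run between adjacent legs with their top edges flush with the underside of the top and their outer faces flush with the legs' outer faces.

B is a rectangular door frame: two vertical jambs of 57×175 mm section, 2113 mm tall, with a clear opening 960 mm wide between their inner faces. A header 82 mm tall and 175 mm deep lies on top of the jambs and spans the full outside width.

The door frame is on top of the table.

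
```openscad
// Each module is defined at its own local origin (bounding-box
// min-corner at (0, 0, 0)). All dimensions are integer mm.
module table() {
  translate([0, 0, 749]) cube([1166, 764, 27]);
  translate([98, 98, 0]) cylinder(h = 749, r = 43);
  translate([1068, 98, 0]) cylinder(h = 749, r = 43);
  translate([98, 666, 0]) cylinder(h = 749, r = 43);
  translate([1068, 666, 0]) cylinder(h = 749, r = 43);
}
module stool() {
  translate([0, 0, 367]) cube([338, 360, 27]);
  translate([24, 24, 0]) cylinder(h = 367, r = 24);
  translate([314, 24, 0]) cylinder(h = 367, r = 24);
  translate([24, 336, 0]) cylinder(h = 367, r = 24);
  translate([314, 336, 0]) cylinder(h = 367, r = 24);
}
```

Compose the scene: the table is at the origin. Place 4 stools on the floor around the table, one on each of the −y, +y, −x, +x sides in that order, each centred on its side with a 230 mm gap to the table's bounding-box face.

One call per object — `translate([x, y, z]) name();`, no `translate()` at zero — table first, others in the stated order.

table();
translate([414, -590, 0]) stool();
translate([414, 994, 0]) stool();
translate([-568, 202, 0]) stool();
translate([1396, 202, 0]) stool();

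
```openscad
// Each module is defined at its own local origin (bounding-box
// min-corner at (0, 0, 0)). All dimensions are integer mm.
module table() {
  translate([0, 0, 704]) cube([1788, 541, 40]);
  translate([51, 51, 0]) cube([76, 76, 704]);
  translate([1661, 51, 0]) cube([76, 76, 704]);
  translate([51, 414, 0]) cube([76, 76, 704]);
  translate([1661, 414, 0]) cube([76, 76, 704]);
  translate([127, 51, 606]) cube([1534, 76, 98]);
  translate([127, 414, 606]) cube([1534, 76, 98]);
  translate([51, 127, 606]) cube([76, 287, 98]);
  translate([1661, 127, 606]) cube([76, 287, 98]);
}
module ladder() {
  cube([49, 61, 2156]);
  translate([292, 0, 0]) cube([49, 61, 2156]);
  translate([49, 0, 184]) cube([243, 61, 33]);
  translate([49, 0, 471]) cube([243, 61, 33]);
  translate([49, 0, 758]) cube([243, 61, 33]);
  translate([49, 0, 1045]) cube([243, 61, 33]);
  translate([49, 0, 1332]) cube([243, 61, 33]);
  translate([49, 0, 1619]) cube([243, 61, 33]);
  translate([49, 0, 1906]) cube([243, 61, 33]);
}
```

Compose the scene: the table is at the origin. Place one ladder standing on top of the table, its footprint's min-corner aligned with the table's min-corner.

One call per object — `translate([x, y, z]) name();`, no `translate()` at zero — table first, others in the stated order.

table();
translate([0, 0, 744]) ladder();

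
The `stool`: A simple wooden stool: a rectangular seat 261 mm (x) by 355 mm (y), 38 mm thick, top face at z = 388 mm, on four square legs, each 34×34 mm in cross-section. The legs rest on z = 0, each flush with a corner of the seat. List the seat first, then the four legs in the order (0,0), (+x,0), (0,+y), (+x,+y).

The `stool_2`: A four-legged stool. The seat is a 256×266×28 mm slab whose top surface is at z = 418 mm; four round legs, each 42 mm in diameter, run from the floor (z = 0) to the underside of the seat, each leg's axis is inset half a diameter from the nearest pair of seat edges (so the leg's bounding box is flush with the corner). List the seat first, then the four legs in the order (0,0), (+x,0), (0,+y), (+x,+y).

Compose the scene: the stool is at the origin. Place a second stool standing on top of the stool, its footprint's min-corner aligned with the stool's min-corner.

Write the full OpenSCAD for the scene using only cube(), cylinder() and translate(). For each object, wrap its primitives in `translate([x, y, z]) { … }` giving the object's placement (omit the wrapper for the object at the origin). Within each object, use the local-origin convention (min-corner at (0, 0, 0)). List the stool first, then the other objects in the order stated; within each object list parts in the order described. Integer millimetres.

translate([0, 0, 350]) cube([261, 355, 38]);
cube([34, 34, 350]);
translate([227, 0, 0]) cube([34, 34, 350]);
translate([0, 321, 0]) cube([34, 34, 350]);
translate([227, 321, 0]) cube([34, 34, 350]);
translate([0, 0, 388]) {
  translate([0, 0, 390]) cube([256, 266, 28]);
  translate([21, 21, 0]) cylinder(h = 390, r = 21);
  translate([235, 21, 0]) cylinder(h = 390, r = 21);
  translate([21, 245, 0]) cylinder(h = 390, r = 21);
  translate([235, 245, 0]) cylinder(h = 390, r = 21);
}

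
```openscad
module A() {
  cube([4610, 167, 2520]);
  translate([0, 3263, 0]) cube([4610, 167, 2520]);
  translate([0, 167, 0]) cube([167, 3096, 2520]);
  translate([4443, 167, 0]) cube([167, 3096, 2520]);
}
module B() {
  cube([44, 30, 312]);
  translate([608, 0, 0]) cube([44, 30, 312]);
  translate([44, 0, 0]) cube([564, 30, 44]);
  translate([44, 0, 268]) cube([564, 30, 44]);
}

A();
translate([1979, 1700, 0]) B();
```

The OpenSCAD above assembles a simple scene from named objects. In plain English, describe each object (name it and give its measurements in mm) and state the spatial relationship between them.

A is the wall frame of a small rectangular building: four walls, each 2520 mm tall and 167 mm thick, enclosing a footprint 4610 mm (x) by 3430 mm (y) outside-to-outside, with no floor or roof. The front and back walls (the −y and +y sides) span the full width; the two side walls fit between them.

B is a rectangular picture frame lying in the x–z plane (depth along y). The opening is 564 mm wide (x) by 224 mm tall (z), surrounded by a border 44 mm wide on all four sides. The frame is 30 mm deep and is made of two full-height vertical stiles with two horizontal rails fitted between them.

The picture frame sits inside the house frame, centred.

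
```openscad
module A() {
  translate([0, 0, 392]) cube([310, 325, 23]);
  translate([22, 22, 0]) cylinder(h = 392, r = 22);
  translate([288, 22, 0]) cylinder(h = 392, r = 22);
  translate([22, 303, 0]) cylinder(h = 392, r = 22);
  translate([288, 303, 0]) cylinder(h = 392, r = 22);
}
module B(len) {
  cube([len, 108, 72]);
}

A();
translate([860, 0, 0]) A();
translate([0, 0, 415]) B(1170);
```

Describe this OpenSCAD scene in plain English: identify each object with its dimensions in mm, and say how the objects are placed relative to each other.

A is a four-legged stool. The seat is 310×325 mm, 23 mm thick, top at z = 415 mm. It stands on four round legs, each 44 mm in diameter, from z = 0 to the seat underside, each leg's axis is inset half a diameter from the nearest pair of seat edges (so the leg's bounding box is flush with the corner).

B is a rectangular beam 1170 mm long (x), 108 mm deep (y), 72 mm thick (z).

The beam spans the tops of two stools placed 550 mm apart, resting at z = 415 mm.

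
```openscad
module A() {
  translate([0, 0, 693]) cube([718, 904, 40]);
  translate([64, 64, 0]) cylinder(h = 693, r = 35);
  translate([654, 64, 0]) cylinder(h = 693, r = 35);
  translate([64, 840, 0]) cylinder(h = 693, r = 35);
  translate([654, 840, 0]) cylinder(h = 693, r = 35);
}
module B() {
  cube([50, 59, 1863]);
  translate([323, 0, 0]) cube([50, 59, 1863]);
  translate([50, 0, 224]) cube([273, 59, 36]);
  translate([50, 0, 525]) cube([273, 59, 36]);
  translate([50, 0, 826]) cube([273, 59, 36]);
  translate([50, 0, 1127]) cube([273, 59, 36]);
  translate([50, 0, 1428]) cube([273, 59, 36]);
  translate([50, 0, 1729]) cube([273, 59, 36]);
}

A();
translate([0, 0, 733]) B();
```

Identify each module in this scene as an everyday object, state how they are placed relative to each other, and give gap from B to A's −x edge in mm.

The ladder's min-x is at 0; the table's min-x is 0; gap = 0 mm.

A is a table. B is a ladder. The ladder is on top of the table. The gap from the ladder to the table's −x edge is 0 mm.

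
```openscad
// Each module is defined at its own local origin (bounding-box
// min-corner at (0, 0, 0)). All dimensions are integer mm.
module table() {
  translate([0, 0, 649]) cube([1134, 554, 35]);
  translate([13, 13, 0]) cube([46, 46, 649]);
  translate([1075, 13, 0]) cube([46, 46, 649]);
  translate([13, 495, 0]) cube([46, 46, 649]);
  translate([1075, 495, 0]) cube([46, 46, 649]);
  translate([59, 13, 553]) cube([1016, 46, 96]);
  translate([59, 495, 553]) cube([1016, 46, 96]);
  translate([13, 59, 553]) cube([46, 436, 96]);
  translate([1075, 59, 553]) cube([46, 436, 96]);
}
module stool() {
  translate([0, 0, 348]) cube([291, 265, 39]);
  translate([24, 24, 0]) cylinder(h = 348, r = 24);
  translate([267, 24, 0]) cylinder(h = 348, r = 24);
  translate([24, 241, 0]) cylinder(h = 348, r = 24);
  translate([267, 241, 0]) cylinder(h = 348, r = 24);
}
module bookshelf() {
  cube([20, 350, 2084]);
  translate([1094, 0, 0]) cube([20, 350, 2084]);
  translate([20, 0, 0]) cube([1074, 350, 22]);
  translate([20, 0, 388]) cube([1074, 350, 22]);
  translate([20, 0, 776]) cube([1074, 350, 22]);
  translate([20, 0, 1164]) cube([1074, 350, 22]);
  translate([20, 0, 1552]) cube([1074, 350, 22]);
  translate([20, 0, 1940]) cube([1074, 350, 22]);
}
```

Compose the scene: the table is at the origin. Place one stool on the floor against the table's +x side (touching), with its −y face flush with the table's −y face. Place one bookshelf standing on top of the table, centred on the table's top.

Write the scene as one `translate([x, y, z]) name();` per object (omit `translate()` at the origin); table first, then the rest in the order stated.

table();
translate([1134, 0, 0]) stool();
translate([10, 102, 684]) bookshelf();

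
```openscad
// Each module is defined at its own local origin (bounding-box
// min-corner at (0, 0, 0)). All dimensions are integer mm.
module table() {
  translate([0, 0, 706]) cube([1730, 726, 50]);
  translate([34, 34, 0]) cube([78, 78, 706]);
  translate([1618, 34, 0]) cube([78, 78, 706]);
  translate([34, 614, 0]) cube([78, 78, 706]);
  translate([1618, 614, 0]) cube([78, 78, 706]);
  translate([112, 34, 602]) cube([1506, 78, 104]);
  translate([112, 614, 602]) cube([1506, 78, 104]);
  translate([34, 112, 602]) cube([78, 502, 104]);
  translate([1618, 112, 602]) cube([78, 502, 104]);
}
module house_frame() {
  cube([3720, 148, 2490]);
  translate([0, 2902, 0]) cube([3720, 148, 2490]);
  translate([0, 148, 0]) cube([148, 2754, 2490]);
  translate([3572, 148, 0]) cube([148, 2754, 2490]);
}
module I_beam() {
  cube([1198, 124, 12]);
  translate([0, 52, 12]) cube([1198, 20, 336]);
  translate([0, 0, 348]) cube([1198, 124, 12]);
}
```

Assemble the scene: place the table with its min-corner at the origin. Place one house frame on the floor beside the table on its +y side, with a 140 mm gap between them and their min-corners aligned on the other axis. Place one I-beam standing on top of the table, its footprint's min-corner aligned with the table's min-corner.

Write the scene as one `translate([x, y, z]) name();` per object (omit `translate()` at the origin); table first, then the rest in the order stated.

table();
translate([0, 866, 0]) house_frame();
translate([0, 0, 756]) I_beam();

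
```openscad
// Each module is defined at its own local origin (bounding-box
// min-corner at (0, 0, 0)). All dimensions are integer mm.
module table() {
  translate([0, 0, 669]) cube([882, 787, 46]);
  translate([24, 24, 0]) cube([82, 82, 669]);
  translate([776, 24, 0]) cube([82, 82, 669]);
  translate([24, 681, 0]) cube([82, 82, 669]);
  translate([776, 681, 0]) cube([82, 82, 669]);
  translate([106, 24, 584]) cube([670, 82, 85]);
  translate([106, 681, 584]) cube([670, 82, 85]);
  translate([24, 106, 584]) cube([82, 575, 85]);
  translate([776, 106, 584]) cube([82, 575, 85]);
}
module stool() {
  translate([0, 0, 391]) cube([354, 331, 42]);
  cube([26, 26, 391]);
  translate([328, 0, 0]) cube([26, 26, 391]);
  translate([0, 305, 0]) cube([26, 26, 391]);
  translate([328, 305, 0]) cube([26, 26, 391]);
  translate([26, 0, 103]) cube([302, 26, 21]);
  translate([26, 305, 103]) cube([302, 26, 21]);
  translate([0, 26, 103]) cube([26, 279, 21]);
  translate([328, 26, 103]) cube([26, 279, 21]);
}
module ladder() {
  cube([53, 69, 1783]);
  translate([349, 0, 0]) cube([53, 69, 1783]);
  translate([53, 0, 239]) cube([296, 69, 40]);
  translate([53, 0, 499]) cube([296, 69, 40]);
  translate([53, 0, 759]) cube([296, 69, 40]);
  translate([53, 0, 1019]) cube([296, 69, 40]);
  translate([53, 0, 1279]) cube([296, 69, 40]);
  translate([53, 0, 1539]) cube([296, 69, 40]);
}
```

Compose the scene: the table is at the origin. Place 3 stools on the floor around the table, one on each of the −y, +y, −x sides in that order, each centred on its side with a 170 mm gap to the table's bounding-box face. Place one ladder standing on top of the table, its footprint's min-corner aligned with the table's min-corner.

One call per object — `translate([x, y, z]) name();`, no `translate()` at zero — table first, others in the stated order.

table();
translate([264, -501, 0]) stool();
translate([264, 957, 0]) stool();
translate([-524, 228, 0]) stool();
translate([0, 0, 715]) ladder();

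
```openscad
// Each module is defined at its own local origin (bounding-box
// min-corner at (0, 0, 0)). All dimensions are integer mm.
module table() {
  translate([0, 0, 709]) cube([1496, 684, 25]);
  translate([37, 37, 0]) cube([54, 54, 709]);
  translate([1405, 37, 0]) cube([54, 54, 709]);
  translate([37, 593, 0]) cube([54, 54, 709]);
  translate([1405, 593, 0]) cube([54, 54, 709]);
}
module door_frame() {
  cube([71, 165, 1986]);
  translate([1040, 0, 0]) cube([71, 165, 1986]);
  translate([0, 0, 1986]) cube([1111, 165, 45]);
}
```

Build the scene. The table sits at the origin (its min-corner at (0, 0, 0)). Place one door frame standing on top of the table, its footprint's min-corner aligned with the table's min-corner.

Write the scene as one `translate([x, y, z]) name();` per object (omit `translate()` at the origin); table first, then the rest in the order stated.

table();
translate([0, 0, 734]) door_frame();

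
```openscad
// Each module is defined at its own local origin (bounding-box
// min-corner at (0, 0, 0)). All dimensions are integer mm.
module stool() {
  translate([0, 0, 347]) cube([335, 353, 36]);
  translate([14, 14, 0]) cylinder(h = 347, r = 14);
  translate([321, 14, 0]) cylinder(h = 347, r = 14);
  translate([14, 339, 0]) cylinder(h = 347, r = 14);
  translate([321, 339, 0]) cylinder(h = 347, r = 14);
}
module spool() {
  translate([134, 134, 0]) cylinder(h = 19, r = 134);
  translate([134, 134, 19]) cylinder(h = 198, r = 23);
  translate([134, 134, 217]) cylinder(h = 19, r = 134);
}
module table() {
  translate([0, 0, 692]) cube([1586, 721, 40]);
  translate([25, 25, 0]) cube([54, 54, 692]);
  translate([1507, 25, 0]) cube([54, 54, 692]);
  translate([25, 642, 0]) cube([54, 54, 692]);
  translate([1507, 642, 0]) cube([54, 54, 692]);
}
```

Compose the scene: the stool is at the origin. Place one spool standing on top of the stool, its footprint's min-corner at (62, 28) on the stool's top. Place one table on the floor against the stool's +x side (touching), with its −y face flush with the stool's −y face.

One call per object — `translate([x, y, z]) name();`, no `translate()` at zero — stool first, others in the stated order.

stool();
translate([62, 28, 383]) spool();
translate([335, 0, 0]) table();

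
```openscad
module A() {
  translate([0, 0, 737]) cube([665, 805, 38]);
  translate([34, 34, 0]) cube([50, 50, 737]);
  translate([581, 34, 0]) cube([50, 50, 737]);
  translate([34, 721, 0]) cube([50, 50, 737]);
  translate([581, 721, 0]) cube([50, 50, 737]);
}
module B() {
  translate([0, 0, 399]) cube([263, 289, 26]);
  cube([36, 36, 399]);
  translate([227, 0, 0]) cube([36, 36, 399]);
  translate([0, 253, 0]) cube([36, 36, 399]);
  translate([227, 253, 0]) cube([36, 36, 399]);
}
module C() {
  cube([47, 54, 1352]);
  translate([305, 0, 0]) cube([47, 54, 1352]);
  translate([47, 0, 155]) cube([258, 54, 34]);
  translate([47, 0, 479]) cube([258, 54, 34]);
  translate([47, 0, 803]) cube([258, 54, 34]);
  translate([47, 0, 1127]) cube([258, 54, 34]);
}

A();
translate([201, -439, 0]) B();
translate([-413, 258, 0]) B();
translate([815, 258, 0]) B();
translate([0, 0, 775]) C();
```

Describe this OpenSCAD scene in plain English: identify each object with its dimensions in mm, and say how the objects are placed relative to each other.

A is a rectangular dining table. The top is 665×805×38 mm with its upper surface at z = 775 mm. It stands on four 50×50 mm square legs, each inset 34 mm from the nearest pair of top edges, running from the floor to the underside of the top.

B is a four-legged stool. The seat is a 263×289×26 mm slab whose top surface is at z = 425 mm; four square legs, each 36×36 mm in cross-section, run from the floor (z = 0) to the underside of the seat, each flush with a corner of the seat.

C is a wooden ladder with two side rails of 47×54 mm section and 1352 mm height, set 352 mm apart overall. Between them run 4 rectangular rungs (54 mm deep, 34 mm thick), front faces flush with the rails' −y face. The bottom of the first rung is 155 mm above the floor and each subsequent rung is 324 mm higher than the one below.

Three stools sit around the table at the −y, −x, +x sides. The ladder is on top of the table.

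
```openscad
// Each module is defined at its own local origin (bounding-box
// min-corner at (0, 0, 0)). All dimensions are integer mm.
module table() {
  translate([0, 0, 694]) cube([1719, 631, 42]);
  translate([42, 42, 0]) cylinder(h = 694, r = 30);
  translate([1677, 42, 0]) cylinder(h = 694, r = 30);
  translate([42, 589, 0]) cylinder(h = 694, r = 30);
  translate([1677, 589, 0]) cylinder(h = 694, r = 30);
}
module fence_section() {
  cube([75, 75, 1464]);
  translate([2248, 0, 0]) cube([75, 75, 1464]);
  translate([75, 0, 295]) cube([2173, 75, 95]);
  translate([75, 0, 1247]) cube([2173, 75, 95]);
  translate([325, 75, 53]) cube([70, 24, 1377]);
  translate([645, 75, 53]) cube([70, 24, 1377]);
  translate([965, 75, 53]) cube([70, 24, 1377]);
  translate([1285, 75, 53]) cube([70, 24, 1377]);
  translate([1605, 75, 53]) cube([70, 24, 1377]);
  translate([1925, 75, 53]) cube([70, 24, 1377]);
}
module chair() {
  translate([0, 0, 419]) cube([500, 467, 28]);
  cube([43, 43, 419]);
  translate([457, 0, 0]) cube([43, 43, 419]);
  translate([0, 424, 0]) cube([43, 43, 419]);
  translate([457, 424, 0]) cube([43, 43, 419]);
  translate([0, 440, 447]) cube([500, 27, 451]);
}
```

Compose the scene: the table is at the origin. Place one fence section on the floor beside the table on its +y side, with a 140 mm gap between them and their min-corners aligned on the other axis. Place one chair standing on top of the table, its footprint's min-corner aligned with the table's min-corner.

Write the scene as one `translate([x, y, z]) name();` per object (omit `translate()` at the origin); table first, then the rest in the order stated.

table();
translate([0, 771, 0]) fence_section();
translate([0, 0, 736]) chair();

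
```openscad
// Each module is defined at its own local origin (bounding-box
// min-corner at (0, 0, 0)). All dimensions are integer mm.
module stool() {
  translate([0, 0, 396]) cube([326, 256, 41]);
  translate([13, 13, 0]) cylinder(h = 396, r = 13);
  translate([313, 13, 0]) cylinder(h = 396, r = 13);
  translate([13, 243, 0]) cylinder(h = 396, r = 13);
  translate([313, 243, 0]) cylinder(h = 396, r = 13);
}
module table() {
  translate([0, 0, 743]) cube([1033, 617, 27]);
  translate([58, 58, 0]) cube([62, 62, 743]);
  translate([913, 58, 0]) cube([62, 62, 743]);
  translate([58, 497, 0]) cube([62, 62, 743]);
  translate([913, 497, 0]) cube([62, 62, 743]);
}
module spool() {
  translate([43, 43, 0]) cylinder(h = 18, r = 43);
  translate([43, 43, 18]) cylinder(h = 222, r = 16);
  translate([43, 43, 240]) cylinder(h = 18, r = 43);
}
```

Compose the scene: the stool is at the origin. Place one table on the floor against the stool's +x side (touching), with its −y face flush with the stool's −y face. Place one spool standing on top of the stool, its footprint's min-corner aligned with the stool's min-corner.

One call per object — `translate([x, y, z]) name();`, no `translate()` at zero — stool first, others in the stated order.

stool();
translate([326, 0, 0]) table();
translate([0, 0, 437]) spool();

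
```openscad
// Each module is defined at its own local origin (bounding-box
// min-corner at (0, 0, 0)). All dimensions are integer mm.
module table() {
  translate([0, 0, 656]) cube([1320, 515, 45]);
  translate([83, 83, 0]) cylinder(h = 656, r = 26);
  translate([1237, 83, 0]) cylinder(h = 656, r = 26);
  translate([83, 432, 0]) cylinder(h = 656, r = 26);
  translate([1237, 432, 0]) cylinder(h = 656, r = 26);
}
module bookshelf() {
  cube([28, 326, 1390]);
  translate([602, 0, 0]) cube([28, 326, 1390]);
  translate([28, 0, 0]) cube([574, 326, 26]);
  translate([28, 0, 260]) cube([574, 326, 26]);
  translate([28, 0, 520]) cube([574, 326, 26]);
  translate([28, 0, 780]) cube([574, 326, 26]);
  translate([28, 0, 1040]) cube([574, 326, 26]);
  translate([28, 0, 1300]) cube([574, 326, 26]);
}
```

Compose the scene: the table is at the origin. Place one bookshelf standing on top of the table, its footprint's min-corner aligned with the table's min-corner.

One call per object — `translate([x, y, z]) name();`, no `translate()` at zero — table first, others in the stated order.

table();
translate([0, 0, 701]) bookshelf();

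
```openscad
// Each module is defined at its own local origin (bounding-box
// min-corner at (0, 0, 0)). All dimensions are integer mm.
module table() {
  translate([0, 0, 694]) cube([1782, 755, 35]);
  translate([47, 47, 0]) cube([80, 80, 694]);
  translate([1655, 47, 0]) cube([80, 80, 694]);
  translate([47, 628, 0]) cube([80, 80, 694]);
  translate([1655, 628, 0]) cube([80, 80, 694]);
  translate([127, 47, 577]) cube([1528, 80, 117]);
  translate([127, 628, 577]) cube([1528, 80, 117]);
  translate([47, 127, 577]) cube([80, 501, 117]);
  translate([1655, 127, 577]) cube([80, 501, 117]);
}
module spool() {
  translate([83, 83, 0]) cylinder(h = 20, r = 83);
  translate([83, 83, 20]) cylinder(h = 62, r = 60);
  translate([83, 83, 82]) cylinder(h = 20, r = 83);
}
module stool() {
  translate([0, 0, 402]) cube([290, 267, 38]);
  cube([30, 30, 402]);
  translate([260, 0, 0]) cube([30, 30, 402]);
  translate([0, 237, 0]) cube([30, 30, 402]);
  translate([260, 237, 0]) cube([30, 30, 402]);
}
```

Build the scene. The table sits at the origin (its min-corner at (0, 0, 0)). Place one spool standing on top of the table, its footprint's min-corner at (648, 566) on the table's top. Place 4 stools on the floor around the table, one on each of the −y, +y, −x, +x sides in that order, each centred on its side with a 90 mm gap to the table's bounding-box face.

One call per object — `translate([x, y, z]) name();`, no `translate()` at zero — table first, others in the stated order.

table();
translate([648, 566, 729]) spool();
translate([746, -357, 0]) stool();
translate([746, 845, 0]) stool();
translate([-380, 244, 0]) stool();
translate([1872, 244, 0]) stool();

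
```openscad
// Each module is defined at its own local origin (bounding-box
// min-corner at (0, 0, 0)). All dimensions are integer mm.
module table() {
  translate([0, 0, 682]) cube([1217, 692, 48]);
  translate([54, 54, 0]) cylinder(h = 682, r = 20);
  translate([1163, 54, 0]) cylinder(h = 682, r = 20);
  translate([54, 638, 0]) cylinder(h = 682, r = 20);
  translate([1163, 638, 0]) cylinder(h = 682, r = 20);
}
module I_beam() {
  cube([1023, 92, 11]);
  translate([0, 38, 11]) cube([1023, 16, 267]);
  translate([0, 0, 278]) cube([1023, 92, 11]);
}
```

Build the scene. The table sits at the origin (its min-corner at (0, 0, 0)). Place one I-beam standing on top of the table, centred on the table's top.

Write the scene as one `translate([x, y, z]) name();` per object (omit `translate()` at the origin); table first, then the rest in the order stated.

table();
translate([97, 300, 730]) I_beam();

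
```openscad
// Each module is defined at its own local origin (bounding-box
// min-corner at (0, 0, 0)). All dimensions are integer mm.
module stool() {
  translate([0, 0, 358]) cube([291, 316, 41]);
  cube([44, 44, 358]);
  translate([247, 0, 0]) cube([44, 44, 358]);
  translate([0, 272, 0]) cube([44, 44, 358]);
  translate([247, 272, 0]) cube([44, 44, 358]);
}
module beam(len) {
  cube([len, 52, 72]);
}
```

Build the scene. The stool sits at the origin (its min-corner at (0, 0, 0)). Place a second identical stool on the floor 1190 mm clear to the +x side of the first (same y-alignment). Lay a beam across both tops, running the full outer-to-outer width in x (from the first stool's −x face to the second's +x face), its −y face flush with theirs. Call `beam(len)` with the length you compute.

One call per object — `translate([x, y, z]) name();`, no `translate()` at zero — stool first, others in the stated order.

stool();
translate([1481, 0, 0]) stool();
translate([0, 0, 399]) beam(1772);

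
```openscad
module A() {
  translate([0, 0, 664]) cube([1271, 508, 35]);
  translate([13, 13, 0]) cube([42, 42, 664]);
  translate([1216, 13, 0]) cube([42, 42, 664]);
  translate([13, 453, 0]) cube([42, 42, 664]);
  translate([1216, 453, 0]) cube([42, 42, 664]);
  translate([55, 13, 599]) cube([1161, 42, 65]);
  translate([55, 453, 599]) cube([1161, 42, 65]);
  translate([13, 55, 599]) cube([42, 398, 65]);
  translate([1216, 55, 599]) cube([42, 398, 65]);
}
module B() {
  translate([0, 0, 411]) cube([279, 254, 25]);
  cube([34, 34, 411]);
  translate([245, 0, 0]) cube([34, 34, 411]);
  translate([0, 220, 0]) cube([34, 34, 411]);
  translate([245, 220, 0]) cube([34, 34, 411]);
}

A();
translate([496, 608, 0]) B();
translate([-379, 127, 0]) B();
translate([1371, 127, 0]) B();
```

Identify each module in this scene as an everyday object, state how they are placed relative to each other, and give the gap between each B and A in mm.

Each stool's nearest face is 100 mm from the table's bounding box.

A is a table. B is a stool. Three stools sit around the table at the +y, −x, +x sides. The gap between each stool and the table is 100 mm.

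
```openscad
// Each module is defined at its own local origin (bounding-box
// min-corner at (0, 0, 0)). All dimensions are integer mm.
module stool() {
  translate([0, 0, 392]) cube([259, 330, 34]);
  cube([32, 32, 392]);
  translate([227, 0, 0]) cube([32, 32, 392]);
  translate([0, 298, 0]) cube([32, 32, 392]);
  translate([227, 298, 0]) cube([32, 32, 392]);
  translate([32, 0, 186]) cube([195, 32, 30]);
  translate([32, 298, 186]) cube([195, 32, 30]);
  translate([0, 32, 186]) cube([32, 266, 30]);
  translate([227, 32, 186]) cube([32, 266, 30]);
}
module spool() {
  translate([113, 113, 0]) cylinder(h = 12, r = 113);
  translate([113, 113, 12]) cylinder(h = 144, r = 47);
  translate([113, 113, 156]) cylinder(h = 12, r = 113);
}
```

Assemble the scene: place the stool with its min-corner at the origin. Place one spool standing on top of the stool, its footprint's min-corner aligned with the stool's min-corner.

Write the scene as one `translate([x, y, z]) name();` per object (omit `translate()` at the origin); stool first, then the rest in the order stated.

stool();
translate([0, 0, 426]) spool();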